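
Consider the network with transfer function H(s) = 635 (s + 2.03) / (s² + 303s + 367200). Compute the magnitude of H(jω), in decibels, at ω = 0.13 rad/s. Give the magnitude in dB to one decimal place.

-49.1 dB

|j0.13 + 2.03| = √(0.13² + 2.03²) = 2.034
|(j0.13)² + 303(j0.13) + 367200| = |3.672e+05 + j39.39| = 3.672e+05
|H(j0.13)| = 635 × 2.034 / 3.672e+05 = 0.0035177
20 log₁₀(0.0035177) = -49.07 dB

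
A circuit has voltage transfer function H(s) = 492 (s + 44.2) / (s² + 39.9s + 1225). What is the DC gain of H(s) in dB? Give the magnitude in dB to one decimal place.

H(0) = 492 × 44.2 / 1225 = 17.752
20 log₁₀(17.752) = 24.99 dB

25.0 dB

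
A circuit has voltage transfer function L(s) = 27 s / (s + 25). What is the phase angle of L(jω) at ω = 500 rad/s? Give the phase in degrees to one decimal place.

2.9 deg

∠(j500) = 90.00°
∠(j500 + 25) = arctan(500/25) = 87.14°
∠L(j500) = 90.00° − 87.14° = 2.86°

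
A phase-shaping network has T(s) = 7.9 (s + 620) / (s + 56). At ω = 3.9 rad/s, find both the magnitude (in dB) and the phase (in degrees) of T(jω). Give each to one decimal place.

|j3.9 + 620| = √(3.9² + 620²) = 620
|j3.9 + 56| = √(3.9² + 56²) = 56.14
|T(j3.9)| = 7.9 × 620 / 56.14 = 87.255
20 log₁₀(87.255) = 38.82 dB
∠(j3.9 + 620) = arctan(3.9/620) = 0.36°
∠(j3.9 + 56) = arctan(3.9/56) = 3.98°
∠T(j3.9) = 0.36° − 3.98° = -3.62°

|T| = 38.8 dB, ∠T = -3.6°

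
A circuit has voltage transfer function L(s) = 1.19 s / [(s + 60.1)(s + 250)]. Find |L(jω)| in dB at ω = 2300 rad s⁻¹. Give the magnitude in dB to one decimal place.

|j2300| = 2300
|j2300 + 60.1| = √(2300² + 60.1²) = 2301
|j2300 + 250| = √(2300² + 250²) = 2314
|L(j2300)| = 1.19 × 2300 / (2301 × 2314) = 0.00051419
20 log₁₀(0.00051419) = -65.78 dB

-65.8 dB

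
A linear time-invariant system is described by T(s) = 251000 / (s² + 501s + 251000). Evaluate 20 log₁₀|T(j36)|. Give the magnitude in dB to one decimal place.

|(j36)² + 501(j36) + 251000| = |2.497e+05 + j18036| = 2.504e+05
|T(j36)| = 251000 / 2.504e+05 = 1.0026
20 log₁₀(1.0026) = 0.02 dB

0.0 dB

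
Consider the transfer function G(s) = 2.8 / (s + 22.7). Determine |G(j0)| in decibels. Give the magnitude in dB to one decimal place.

-18.2 dB

G(0) = 2.8 / 22.7 = 0.12335
20 log₁₀(0.12335) = -18.18 dB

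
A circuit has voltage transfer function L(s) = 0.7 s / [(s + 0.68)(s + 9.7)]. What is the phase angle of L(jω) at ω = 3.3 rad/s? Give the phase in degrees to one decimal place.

∠(j3.3) = 90.00°
∠(j3.3 + 0.68) = arctan(3.3/0.68) = 78.36°
∠(j3.3 + 9.7) = arctan(3.3/9.7) = 18.79°
∠L(j3.3) = 90.00° − (78.36° + 18.79°) = -7.15°

-7.1°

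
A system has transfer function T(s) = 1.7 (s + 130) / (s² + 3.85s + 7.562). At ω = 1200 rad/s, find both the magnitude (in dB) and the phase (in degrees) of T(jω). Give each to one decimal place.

|j1200 + 130| = √(1200² + 130²) = 1207
|(j1200)² + 3.85(j1200) + 7.562| = |-1.44e+06 + j4620| = 1.44e+06
|T(j1200)| = 1.7 × 1207 / 1.44e+06 = 0.001425
20 log₁₀(0.001425) = -56.92 dB
∠(j1200 + 130) = arctan(1200/130) = 83.82°
∠[(j1200)² + 3.85(j1200) + 7.562] = ∠[-1.44e+06 + j4620] = 179.82°
∠T(j1200) = 83.82° − 179.82° = -96.00°

|T| = -56.9 dB, ∠T = -96.0°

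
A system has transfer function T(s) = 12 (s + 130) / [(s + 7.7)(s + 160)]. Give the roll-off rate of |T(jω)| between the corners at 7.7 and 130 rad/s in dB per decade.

In this band the factors already past their corner are: pole at 7.7; net slope = -20 dB/decade.

-20 dB/decade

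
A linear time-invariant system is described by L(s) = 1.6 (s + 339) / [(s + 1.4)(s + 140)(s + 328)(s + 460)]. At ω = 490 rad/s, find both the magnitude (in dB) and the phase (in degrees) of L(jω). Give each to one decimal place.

|L| = -160.3 dB, ∠L = -211.6 deg

|j490 + 339| = √(490² + 339²) = 595.8
|j490 + 1.4| = √(490² + 1.4²) = 490
|j490 + 140| = √(490² + 140²) = 509.6
|j490 + 328| = √(490² + 328²) = 589.6
|j490 + 460| = √(490² + 460²) = 672.1
|L(j490)| = 1.6 × 595.8 / (490 × 509.6 × 589.6 × 672.1) = 9.6338e-09
20 log₁₀(9.6338e-09) = -160.32 dB
∠(j490 + 339) = arctan(490/339) = 55.32°
∠(j490 + 1.4) = arctan(490/1.4) = 89.84°
∠(j490 + 140) = arctan(490/140) = 74.05°
∠(j490 + 328) = arctan(490/328) = 56.20°
∠(j490 + 460) = arctan(490/460) = 46.81°
∠L(j490) = 55.32° − (89.84° + 74.05° + 56.20° + 46.81°) = -211.58°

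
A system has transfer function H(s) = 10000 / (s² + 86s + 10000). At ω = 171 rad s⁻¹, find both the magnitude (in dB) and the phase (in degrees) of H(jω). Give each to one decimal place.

|H| = -7.7 dB, ∠H = -142.6°

|(j171)² + 86(j171) + 10000| = |-19241 + j14706| = 2.422e+04
|H(j171)| = 10000 / 2.422e+04 = 0.41293
20 log₁₀(0.41293) = -7.68 dB
∠[(j171)² + 86(j171) + 10000] = ∠[-19241 + j14706] = 142.61°
∠H(j171) = −142.61° = -142.61°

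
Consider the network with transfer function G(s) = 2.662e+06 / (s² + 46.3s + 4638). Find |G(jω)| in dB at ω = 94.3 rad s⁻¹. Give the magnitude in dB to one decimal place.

|(j94.3)² + 46.3(j94.3) + 4638| = |-4254.5 + j4366.1| = 6096
|G(j94.3)| = 2.662e+06 / 6096 = 436.67
20 log₁₀(436.67) = 52.80 dB

52.8 dB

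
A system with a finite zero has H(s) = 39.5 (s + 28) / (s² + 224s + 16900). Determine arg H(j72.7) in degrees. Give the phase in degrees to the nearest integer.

∠(j72.7 + 28) = arctan(72.7/28) = 68.94°
∠[(j72.7)² + 224(j72.7) + 16900] = ∠[11615 + j16285] = 54.50°
∠H(j72.7) = 68.94° − 54.50° = 14.43°

14 deg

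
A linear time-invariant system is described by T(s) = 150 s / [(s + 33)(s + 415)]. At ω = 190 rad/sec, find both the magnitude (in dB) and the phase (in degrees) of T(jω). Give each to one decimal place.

|T| = -9.8 dB, ∠T = -14.7°

|j190| = 190
|j190 + 33| = √(190² + 33²) = 192.8
|j190 + 415| = √(190² + 415²) = 456.4
|T(j190)| = 150 × 190 / (192.8 × 456.4) = 0.32379
20 log₁₀(0.32379) = -9.79 dB
∠(j190) = 90.00°
∠(j190 + 33) = arctan(190/33) = 80.15°
∠(j190 + 415) = arctan(190/415) = 24.60°
∠T(j190) = 90.00° − (80.15° + 24.60°) = -14.75°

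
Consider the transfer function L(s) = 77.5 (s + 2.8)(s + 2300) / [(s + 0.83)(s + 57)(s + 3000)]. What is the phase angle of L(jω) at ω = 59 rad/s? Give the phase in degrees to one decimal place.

-47.6 deg

∠(j59 + 2.8) = arctan(59/2.8) = 87.28°
∠(j59 + 2300) = arctan(59/2300) = 1.47°
∠(j59 + 0.83) = arctan(59/0.83) = 89.19°
∠(j59 + 57) = arctan(59/57) = 45.99°
∠(j59 + 3000) = arctan(59/3000) = 1.13°
∠L(j59) = 87.28° + 1.47° − (89.19° + 45.99° + 1.13°) = -47.56°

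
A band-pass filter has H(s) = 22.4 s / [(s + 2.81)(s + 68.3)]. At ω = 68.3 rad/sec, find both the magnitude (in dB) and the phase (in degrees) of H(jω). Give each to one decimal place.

|H| = -12.7 dB, ∠H = -42.6°

|j68.3| = 68.3
|j68.3 + 2.81| = √(68.3² + 2.81²) = 68.36
|j68.3 + 68.3| = √(68.3² + 68.3²) = 96.59
|H(j68.3)| = 22.4 × 68.3 / (68.36 × 96.59) = 0.23171
20 log₁₀(0.23171) = -12.70 dB
∠(j68.3) = 90.00°
∠(j68.3 + 2.81) = arctan(68.3/2.81) = 87.64°
∠(j68.3 + 68.3) = arctan(68.3/68.3) = 45.00°
∠H(j68.3) = 90.00° − (87.64° + 45.00°) = -42.64°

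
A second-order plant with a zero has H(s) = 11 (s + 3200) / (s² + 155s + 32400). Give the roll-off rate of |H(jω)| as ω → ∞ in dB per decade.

With 1 zero and 2 poles, the high-frequency asymptotic slope is 20 × (1 − 2) = -20 dB/decade.

-20 dB/decade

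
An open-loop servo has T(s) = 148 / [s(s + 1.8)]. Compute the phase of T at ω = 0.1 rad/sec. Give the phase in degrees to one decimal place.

-93.2°

∠(j0.1 + 1.8) = arctan(0.1/1.8) = 3.18°
∠(j0.1) = 90.00°
∠T(j0.1) = − (3.18° + 90.00°) = -93.18°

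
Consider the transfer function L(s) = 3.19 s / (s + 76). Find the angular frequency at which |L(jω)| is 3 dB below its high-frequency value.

76 rad s⁻¹

For a single-pole high-pass, the −3 dB point is at the pole: ω = 76 rad s⁻¹.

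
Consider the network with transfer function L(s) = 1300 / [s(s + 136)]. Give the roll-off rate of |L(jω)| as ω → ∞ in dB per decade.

With 0 zeros and 2 poles, the high-frequency asymptotic slope is 20 × (0 − 2) = -40 dB/decade.

-40 dB/decade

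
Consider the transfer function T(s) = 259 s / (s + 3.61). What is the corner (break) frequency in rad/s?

3.61 rad/s

The single real pole at s = −3.61 gives a corner at ω = 3.61 rad/s.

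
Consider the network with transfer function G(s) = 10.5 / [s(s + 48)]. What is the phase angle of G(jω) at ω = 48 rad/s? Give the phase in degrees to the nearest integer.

-135 deg

∠(j48 + 48) = arctan(48/48) = 45.00°
∠(j48) = 90.00°
∠G(j48) = − (45.00° + 90.00°) = -135.00°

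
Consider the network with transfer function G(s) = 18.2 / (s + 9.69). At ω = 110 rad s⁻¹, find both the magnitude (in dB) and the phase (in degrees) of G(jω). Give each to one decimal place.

|j110 + 9.69| = √(110² + 9.69²) = 110.4
|G(j110)| = 18.2 / 110.4 = 0.16482
20 log₁₀(0.16482) = -15.66 dB
∠(j110 + 9.69) = arctan(110/9.69) = 84.97°
∠G(j110) = −84.97° = -84.97°

|G| = -15.7 dB, ∠G = -85.0°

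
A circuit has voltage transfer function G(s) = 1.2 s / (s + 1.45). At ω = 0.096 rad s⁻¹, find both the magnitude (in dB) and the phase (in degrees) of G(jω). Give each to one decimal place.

|G| = -22.0 dB, ∠G = 86.2°

|j0.096| = 0.096
|j0.096 + 1.45| = √(0.096² + 1.45²) = 1.453
|G(j0.096)| = 1.2 × 0.096 / 1.453 = 0.079275
20 log₁₀(0.079275) = -22.02 dB
∠(j0.096) = 90.00°
∠(j0.096 + 1.45) = arctan(0.096/1.45) = 3.79°
∠G(j0.096) = 90.00° − 3.79° = 86.21°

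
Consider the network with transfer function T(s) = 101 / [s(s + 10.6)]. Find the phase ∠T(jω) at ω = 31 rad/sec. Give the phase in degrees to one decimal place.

∠(j31 + 10.6) = arctan(31/10.6) = 71.12°
∠(j31) = 90.00°
∠T(j31) = − (71.12° + 90.00°) = -161.12°

-161.1°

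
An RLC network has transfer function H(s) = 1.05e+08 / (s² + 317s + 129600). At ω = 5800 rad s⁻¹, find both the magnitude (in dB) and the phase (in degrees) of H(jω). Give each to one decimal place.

|H| = 9.9 dB, ∠H = -176.9 deg

|(j5800)² + 317(j5800) + 129600| = |-3.351e+07 + j1.8386e+06| = 3.356e+07
|H(j5800)| = 1.05e+08 / 3.356e+07 = 3.1287
20 log₁₀(3.1287) = 9.91 dB
∠[(j5800)² + 317(j5800) + 129600] = ∠[-3.351e+07 + j1.8386e+06] = 176.86°
∠H(j5800) = −176.86° = -176.86°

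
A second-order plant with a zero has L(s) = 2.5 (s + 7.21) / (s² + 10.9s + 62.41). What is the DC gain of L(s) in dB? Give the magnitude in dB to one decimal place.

L(0) = 2.5 × 7.21 / 62.41 = 0.28882
20 log₁₀(0.28882) = -10.79 dB

-10.8 dB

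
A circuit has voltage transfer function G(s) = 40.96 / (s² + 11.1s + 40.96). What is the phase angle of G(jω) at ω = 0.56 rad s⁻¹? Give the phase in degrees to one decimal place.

-8.7°

∠[(j0.56)² + 11.1(j0.56) + 40.96] = ∠[40.646 + j6.216] = 8.69°
∠G(j0.56) = −8.69° = -8.69°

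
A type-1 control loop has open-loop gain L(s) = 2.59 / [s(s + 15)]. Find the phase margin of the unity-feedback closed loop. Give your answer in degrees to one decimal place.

89.3°

Gain crossover: |L(jω)| = 1 at ω ≈ 0.173 rad/s.
∠L(j0.173) = −90° − arctan(0.173/15) ≈ -90.66°
PM = 180° + (-90.66°) = 89.34°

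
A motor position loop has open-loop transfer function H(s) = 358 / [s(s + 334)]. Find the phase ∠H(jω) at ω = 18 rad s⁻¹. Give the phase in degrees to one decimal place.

-93.1 deg

∠(j18 + 334) = arctan(18/334) = 3.08°
∠(j18) = 90.00°
∠H(j18) = − (3.08° + 90.00°) = -93.08°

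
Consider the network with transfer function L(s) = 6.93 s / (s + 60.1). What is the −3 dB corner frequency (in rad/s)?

For a single-pole high-pass, the −3 dB point is at the pole: ω = 60.1 rad/s.

60.1 rad/s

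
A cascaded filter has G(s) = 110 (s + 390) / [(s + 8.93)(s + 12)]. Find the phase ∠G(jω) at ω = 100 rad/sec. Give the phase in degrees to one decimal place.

∠(j100 + 390) = arctan(100/390) = 14.38°
∠(j100 + 8.93) = arctan(100/8.93) = 84.90°
∠(j100 + 12) = arctan(100/12) = 83.16°
∠G(j100) = 14.38° − (84.90° + 83.16°) = -153.67°

-153.7 deg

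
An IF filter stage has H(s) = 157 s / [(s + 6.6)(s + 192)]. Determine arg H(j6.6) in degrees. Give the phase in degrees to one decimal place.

43.0 deg

∠(j6.6) = 90.00°
∠(j6.6 + 6.6) = arctan(6.6/6.6) = 45.00°
∠(j6.6 + 192) = arctan(6.6/192) = 1.97°
∠H(j6.6) = 90.00° − (45.00° + 1.97°) = 43.03°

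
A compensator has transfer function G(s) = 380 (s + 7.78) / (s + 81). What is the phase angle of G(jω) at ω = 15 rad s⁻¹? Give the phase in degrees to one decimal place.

52.1°

∠(j15 + 7.78) = arctan(15/7.78) = 62.59°
∠(j15 + 81) = arctan(15/81) = 10.49°
∠G(j15) = 62.59° − 10.49° = 52.09°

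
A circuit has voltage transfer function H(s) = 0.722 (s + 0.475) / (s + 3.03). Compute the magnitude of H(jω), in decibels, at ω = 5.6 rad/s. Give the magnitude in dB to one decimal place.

|j5.6 + 0.475| = √(5.6² + 0.475²) = 5.62
|j5.6 + 3.03| = √(5.6² + 3.03²) = 6.367
|H(j5.6)| = 0.722 × 5.62 / 6.367 = 0.63729
20 log₁₀(0.63729) = -3.91 dB

-3.9 dB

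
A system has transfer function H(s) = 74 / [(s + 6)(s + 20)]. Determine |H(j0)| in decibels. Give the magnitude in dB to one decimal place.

-4.2 dB

H(0) = 74 / (6 × 20) = 0.61667
20 log₁₀(0.61667) = -4.20 dB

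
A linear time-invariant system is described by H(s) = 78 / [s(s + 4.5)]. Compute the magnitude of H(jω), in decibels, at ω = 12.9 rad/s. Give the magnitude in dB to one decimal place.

|j12.9 + 4.5| = √(12.9² + 4.5²) = 13.66
|j12.9| = 12.9
|H(j12.9)| = 78 / (13.66 × 12.9) = 0.44257
20 log₁₀(0.44257) = -7.08 dB

-7.1 dB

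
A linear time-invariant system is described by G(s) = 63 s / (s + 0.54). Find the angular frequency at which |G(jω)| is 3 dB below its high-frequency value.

0.54 rad/s

For a single-pole high-pass, the −3 dB point is at the pole: ω = 0.54 rad/s.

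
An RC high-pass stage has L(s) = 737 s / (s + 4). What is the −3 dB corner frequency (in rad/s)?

4 rad/s

For a single-pole high-pass, the −3 dB point is at the pole: ω = 4 rad/s.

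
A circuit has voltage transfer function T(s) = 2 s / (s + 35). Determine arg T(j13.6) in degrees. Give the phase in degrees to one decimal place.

∠(j13.6) = 90.00°
∠(j13.6 + 35) = arctan(13.6/35) = 21.23°
∠T(j13.6) = 90.00° − 21.23° = 68.77°

68.8°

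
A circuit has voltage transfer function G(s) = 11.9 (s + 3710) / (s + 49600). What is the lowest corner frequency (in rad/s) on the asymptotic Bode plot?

3710 rad/s

Break frequencies occur at each pole and zero magnitude: 3710 rad/s, 49600 rad/s.
The lowest is 3710 rad/s.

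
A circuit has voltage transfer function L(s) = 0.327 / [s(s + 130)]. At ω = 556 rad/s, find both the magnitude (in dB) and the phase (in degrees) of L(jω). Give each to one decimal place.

|j556 + 130| = √(556² + 130²) = 571
|j556| = 556
|L(j556)| = 0.327 / (571 × 556) = 1.03e-06
20 log₁₀(1.03e-06) = -119.74 dB
∠(j556 + 130) = arctan(556/130) = 76.84°
∠(j556) = 90.00°
∠L(j556) = − (76.84° + 90.00°) = -166.84°

|L| = -119.7 dB, ∠L = -166.8°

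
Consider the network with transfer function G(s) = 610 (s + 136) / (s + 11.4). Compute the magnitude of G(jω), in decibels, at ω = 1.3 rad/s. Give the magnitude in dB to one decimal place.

77.2 dB

|j1.3 + 136| = √(1.3² + 136²) = 136
|j1.3 + 11.4| = √(1.3² + 11.4²) = 11.47
|G(j1.3)| = 610 × 136 / 11.47 = 7230.7
20 log₁₀(7230.7) = 77.18 dB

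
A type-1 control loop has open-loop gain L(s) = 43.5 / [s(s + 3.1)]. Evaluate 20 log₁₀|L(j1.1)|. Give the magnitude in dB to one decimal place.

21.6 dB

|j1.1 + 3.1| = √(1.1² + 3.1²) = 3.289
|j1.1| = 1.1
|L(j1.1)| = 43.5 / (3.289 × 1.1) = 12.022
20 log₁₀(12.022) = 21.60 dB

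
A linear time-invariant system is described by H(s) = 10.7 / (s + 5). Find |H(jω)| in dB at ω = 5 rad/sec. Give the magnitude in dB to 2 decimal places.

3.60 dB

|j5 + 5| = √(5² + 5²) = 7.071
|H(j5)| = 10.7 / 7.071 = 1.5132
20 log₁₀(1.5132) = 3.598 dB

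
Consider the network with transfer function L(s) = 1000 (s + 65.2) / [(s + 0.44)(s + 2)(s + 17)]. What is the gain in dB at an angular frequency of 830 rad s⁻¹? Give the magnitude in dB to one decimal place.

|j830 + 65.2| = √(830² + 65.2²) = 832.6
|j830 + 0.44| = √(830² + 0.44²) = 830
|j830 + 2| = √(830² + 2²) = 830
|j830 + 17| = √(830² + 17²) = 830.2
|L(j830)| = 1000 × 832.6 / (830 × 830 × 830.2) = 0.0014558
20 log₁₀(0.0014558) = -56.74 dB

-56.7 dB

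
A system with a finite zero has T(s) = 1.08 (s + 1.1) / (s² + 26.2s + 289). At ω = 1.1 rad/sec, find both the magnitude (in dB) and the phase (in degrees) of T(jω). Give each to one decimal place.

|T| = -44.7 dB, ∠T = 39.3°

|j1.1 + 1.1| = √(1.1² + 1.1²) = 1.556
|(j1.1)² + 26.2(j1.1) + 289| = |287.79 + j28.82| = 289.2
|T(j1.1)| = 1.08 × 1.556 / 289.2 = 0.0058088
20 log₁₀(0.0058088) = -44.72 dB
∠(j1.1 + 1.1) = arctan(1.1/1.1) = 45.00°
∠[(j1.1)² + 26.2(j1.1) + 289] = ∠[287.79 + j28.82] = 5.72°
∠T(j1.1) = 45.00° − 5.72° = 39.28°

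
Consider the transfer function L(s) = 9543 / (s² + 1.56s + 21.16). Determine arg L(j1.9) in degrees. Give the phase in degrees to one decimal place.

-9.6 deg

∠[(j1.9)² + 1.56(j1.9) + 21.16] = ∠[17.55 + j2.964] = 9.59°
∠L(j1.9) = −9.59° = -9.59°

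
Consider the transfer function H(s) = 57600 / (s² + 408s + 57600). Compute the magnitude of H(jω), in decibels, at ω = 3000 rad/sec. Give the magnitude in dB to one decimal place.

-43.9 dB

|(j3000)² + 408(j3000) + 57600| = |-8.9424e+06 + j1.224e+06| = 9.026e+06
|H(j3000)| = 57600 / 9.026e+06 = 0.0063817
20 log₁₀(0.0063817) = -43.90 dB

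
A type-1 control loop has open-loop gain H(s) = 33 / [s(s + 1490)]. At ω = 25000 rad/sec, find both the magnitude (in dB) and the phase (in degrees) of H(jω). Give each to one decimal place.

|j25000 + 1490| = √(25000² + 1490²) = 2.504e+04
|j25000| = 2.5e+04
|H(j25000)| = 33 / (2.504e+04 × 2.5e+04) = 5.2706e-08
20 log₁₀(5.2706e-08) = -145.56 dB
∠(j25000 + 1490) = arctan(25000/1490) = 86.59°
∠(j25000) = 90.00°
∠H(j25000) = − (86.59° + 90.00°) = -176.59°

|H| = -145.6 dB, ∠H = -176.6 deg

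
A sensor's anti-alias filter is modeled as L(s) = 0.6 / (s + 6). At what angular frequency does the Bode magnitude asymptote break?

6 rad/sec

The single real pole at s = −6 gives a corner at ω = 6 rad/sec.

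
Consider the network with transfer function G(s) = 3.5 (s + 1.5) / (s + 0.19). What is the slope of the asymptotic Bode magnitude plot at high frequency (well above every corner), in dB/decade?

0 dB/decade

With 1 zero and 1 pole, the high-frequency asymptotic slope is 20 × (1 − 1) = 0 dB/decade.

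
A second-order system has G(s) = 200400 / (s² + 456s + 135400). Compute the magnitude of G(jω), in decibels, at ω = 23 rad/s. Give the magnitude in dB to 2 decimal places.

3.41 dB

|(j23)² + 456(j23) + 135400| = |1.3487e+05 + j10488| = 1.353e+05
|G(j23)| = 200400 / 1.353e+05 = 1.4814
20 log₁₀(1.4814) = 3.413 dB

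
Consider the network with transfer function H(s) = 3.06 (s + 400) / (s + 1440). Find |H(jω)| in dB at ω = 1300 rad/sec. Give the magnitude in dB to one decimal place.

|j1300 + 400| = √(1300² + 400²) = 1360
|j1300 + 1440| = √(1300² + 1440²) = 1940
|H(j1300)| = 3.06 × 1360 / 1940 = 2.1454
20 log₁₀(2.1454) = 6.63 dB

6.6 dB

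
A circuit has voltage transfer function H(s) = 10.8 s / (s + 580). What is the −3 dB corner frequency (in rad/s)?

For a single-pole high-pass, the −3 dB point is at the pole: ω = 580 rad/s.

580 rad/s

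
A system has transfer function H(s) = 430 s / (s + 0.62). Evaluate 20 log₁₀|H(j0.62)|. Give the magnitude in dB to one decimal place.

|j0.62| = 0.62
|j0.62 + 0.62| = √(0.62² + 0.62²) = 0.8768
|H(j0.62)| = 430 × 0.62 / 0.8768 = 304.06
20 log₁₀(304.06) = 49.66 dB

49.7 dB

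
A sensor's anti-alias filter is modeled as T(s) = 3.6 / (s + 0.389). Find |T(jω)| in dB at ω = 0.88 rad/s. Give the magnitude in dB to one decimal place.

|j0.88 + 0.389| = √(0.88² + 0.389²) = 0.9621
|T(j0.88)| = 3.6 / 0.9621 = 3.7416
20 log₁₀(3.7416) = 11.46 dB

11.5 dB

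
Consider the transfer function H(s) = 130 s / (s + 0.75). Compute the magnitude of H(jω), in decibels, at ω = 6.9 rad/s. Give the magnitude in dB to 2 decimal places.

|j6.9| = 6.9
|j6.9 + 0.75| = √(6.9² + 0.75²) = 6.941
|H(j6.9)| = 130 × 6.9 / 6.941 = 129.24
20 log₁₀(129.24) = 42.228 dB

42.23 dB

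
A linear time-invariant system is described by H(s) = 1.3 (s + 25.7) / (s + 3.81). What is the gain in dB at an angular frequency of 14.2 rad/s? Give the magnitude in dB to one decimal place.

8.3 dB

|j14.2 + 25.7| = √(14.2² + 25.7²) = 29.36
|j14.2 + 3.81| = √(14.2² + 3.81²) = 14.7
|H(j14.2)| = 1.3 × 29.36 / 14.7 = 2.5962
20 log₁₀(2.5962) = 8.29 dB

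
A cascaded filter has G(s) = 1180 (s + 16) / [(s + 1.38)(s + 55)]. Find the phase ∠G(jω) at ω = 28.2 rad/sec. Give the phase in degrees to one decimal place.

-53.9 deg

∠(j28.2 + 16) = arctan(28.2/16) = 60.43°
∠(j28.2 + 1.38) = arctan(28.2/1.38) = 87.20°
∠(j28.2 + 55) = arctan(28.2/55) = 27.15°
∠G(j28.2) = 60.43° − (87.20° + 27.15°) = -53.91°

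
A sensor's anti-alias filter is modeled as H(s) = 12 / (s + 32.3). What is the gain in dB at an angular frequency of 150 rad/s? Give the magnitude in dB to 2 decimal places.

|j150 + 32.3| = √(150² + 32.3²) = 153.4
|H(j150)| = 12 / 153.4 = 0.078207
20 log₁₀(0.078207) = -22.135 dB

-22.14 dB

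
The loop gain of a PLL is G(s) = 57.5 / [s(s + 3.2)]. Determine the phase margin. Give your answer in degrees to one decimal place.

23.8°

Gain crossover: |G(jω)| = 1 at ω ≈ 7.25 rad/s.
∠G(j7.25) = −90° − arctan(7.25/3.2) ≈ -156.19°
PM = 180° + (-156.19°) = 23.81°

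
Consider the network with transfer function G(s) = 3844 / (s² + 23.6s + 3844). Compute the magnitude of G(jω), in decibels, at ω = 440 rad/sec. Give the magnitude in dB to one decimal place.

-33.9 dB

|(j440)² + 23.6(j440) + 3844| = |-1.8976e+05 + j10384| = 1.9e+05
|G(j440)| = 3844 / 1.9e+05 = 0.020227
20 log₁₀(0.020227) = -33.88 dB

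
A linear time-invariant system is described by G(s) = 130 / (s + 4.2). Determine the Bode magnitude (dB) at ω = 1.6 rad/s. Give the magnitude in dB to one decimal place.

29.2 dB

|j1.6 + 4.2| = √(1.6² + 4.2²) = 4.494
|G(j1.6)| = 130 / 4.494 = 28.925
20 log₁₀(28.925) = 29.23 dB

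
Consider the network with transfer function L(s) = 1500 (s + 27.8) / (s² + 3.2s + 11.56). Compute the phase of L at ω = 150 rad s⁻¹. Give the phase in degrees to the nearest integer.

-99 deg

∠(j150 + 27.8) = arctan(150/27.8) = 79.50°
∠[(j150)² + 3.2(j150) + 11.56] = ∠[-22488 + j480] = 178.78°
∠L(j150) = 79.50° − 178.78° = -99.28°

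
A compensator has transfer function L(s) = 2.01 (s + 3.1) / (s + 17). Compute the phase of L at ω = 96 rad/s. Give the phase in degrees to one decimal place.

8.2°

∠(j96 + 3.1) = arctan(96/3.1) = 88.15°
∠(j96 + 17) = arctan(96/17) = 79.96°
∠L(j96) = 88.15° − 79.96° = 8.19°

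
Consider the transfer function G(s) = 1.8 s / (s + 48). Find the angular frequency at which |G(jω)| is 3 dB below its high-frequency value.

48 rad/sec

For a single-pole high-pass, the −3 dB point is at the pole: ω = 48 rad/sec.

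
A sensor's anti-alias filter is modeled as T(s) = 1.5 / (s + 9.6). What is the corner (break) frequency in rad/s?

The single real pole at s = −9.6 gives a corner at ω = 9.6 rad/s.

9.6 rad/s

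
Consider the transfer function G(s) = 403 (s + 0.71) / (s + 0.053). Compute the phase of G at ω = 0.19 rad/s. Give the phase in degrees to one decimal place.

-59.4°

∠(j0.19 + 0.71) = arctan(0.19/0.71) = 14.98°
∠(j0.19 + 0.053) = arctan(0.19/0.053) = 74.41°
∠G(j0.19) = 14.98° − 74.41° = -59.43°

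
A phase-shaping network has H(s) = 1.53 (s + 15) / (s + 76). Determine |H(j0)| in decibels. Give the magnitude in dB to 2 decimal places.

H(0) = 1.53 × 15 / 76 = 0.30197
20 log₁₀(0.30197) = -10.401 dB

-10.40 dB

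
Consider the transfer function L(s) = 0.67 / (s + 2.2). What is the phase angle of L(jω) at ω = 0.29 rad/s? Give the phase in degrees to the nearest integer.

-8°

∠(j0.29 + 2.2) = arctan(0.29/2.2) = 7.51°
∠L(j0.29) = −7.51° = -7.51°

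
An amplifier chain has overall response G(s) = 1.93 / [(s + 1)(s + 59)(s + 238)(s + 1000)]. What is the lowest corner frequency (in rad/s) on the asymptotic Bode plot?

Break frequencies occur at each pole and zero magnitude: 1 rad/s, 59 rad/s, 238 rad/s, 1000 rad/s.
The lowest is 1 rad/s.

1 rad/s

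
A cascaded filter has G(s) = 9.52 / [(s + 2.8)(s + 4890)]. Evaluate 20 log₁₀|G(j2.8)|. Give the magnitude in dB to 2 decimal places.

-66.17 dB

|j2.8 + 2.8| = √(2.8² + 2.8²) = 3.96
|j2.8 + 4890| = √(2.8² + 4890²) = 4890
|G(j2.8)| = 9.52 / (3.96 × 4890) = 0.00049165
20 log₁₀(0.00049165) = -66.167 dB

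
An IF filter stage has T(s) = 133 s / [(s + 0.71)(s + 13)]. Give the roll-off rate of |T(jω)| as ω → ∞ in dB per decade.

-20 dB/decade

With 1 zero and 2 poles, the high-frequency asymptotic slope is 20 × (1 − 2) = -20 dB/decade.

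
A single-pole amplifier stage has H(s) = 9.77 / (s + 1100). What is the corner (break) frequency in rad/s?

1100 rad/s

The single real pole at s = −1100 gives a corner at ω = 1100 rad/s.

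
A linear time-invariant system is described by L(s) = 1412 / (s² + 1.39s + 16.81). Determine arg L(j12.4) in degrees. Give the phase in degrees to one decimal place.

-172.8°

∠[(j12.4)² + 1.39(j12.4) + 16.81] = ∠[-136.95 + j17.236] = 172.83°
∠L(j12.4) = −172.83° = -172.83°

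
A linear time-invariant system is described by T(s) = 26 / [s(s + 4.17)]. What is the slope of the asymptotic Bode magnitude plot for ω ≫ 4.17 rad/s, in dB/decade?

-40 dB/decade

With 0 zeros and 2 poles, the high-frequency asymptotic slope is 20 × (0 − 2) = -40 dB/decade.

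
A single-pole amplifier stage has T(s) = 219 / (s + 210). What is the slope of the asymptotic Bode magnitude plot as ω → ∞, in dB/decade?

With 0 zeros and 1 pole, the high-frequency asymptotic slope is 20 × (0 − 1) = -20 dB/decade.

-20 dB/decade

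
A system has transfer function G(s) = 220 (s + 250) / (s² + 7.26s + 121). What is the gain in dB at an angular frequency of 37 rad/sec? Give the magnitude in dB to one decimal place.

32.8 dB

|j37 + 250| = √(37² + 250²) = 252.7
|(j37)² + 7.26(j37) + 121| = |-1248 + j268.62| = 1277
|G(j37)| = 220 × 252.7 / 1277 = 43.553
20 log₁₀(43.553) = 32.78 dB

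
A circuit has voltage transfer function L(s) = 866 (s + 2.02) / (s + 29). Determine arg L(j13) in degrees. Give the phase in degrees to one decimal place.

57.0°

∠(j13 + 2.02) = arctan(13/2.02) = 81.17°
∠(j13 + 29) = arctan(13/29) = 24.15°
∠L(j13) = 81.17° − 24.15° = 57.02°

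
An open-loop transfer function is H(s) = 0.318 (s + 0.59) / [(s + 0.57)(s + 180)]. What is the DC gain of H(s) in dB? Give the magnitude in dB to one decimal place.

H(0) = 0.318 × 0.59 / (0.57 × 180) = 0.0018287
20 log₁₀(0.0018287) = -54.76 dB

-54.8 dB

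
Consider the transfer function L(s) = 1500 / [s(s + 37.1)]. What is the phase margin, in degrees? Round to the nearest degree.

50°

Gain crossover: |L(jω)| = 1 at ω ≈ 31 rad/sec.
∠L(j31) = −90° − arctan(31/37.1) ≈ -129.90°
PM = 180° + (-129.90°) = 50.10°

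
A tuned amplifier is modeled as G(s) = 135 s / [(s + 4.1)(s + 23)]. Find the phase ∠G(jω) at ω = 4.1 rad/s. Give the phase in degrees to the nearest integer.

∠(j4.1) = 90.00°
∠(j4.1 + 4.1) = arctan(4.1/4.1) = 45.00°
∠(j4.1 + 23) = arctan(4.1/23) = 10.11°
∠G(j4.1) = 90.00° − (45.00° + 10.11°) = 34.89°

35°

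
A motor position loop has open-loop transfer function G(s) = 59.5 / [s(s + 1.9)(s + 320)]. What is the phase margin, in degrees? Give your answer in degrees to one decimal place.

Gain crossover: |G(jω)| = 1 at ω ≈ 0.0977 rad/s.
∠G(j0.0977) = −90° − arctan(0.0977/1.9) − arctan(0.0977/320) ≈ -92.96°
PM = 180° + (-92.96°) = 87.04°

87.0°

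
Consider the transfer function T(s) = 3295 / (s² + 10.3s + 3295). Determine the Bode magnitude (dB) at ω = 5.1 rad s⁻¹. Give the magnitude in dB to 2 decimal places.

0.07 dB

|(j5.1)² + 10.3(j5.1) + 3295| = |3269 + j52.53| = 3269
|T(j5.1)| = 3295 / 3269 = 1.0078
20 log₁₀(1.0078) = 0.068 dB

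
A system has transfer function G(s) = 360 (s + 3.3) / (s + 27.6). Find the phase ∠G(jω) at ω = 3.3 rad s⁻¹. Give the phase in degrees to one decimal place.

∠(j3.3 + 3.3) = arctan(3.3/3.3) = 45.00°
∠(j3.3 + 27.6) = arctan(3.3/27.6) = 6.82°
∠G(j3.3) = 45.00° − 6.82° = 38.18°

38.2 deg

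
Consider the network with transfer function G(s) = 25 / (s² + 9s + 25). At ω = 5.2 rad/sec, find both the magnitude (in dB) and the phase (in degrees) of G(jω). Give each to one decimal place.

|(j5.2)² + 9(j5.2) + 25| = |-2.04 + j46.8| = 46.84
|G(j5.2)| = 25 / 46.84 = 0.53368
20 log₁₀(0.53368) = -5.45 dB
∠[(j5.2)² + 9(j5.2) + 25] = ∠[-2.04 + j46.8] = 92.50°
∠G(j5.2) = −92.50° = -92.50°

|G| = -5.5 dB, ∠G = -92.5°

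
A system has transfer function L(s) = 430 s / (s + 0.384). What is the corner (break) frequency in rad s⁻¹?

0.384 rad s⁻¹

The single real pole at s = −0.384 gives a corner at ω = 0.384 rad s⁻¹.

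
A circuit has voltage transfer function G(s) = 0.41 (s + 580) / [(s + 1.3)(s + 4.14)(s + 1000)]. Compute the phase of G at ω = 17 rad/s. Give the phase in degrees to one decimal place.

-161.2°

∠(j17 + 580) = arctan(17/580) = 1.68°
∠(j17 + 1.3) = arctan(17/1.3) = 85.63°
∠(j17 + 4.14) = arctan(17/4.14) = 76.31°
∠(j17 + 1000) = arctan(17/1000) = 0.97°
∠G(j17) = 1.68° − (85.63° + 76.31° + 0.97°) = -161.24°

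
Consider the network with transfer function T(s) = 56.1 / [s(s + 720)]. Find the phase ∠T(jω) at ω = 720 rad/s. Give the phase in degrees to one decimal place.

∠(j720 + 720) = arctan(720/720) = 45.00°
∠(j720) = 90.00°
∠T(j720) = − (45.00° + 90.00°) = -135.00°

-135.0°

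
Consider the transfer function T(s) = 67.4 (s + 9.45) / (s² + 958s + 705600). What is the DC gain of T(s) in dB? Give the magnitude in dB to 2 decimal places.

-60.89 dB

T(0) = 67.4 × 9.45 / 705600 = 0.00090268
20 log₁₀(0.00090268) = -60.889 dB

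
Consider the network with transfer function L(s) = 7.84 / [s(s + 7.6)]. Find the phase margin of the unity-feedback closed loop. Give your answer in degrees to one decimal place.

82.3°

Gain crossover: |L(jω)| = 1 at ω ≈ 1.02 rad/s.
∠L(j1.02) = −90° − arctan(1.02/7.6) ≈ -97.66°
PM = 180° + (-97.66°) = 82.34°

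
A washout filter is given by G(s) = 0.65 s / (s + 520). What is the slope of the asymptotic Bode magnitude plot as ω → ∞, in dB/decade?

With 1 zero and 1 pole, the high-frequency asymptotic slope is 20 × (1 − 1) = 0 dB/decade.

0 dB/decade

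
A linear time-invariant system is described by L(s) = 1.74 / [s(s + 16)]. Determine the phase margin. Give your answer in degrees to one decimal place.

89.6 deg

Gain crossover: |L(jω)| = 1 at ω ≈ 0.109 rad/s.
∠L(j0.109) = −90° − arctan(0.109/16) ≈ -90.39°
PM = 180° + (-90.39°) = 89.61°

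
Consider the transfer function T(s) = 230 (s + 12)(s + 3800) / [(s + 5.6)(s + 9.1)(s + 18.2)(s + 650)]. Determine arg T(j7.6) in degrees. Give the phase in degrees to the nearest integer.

∠(j7.6 + 12) = arctan(7.6/12) = 32.35°
∠(j7.6 + 3800) = arctan(7.6/3800) = 0.11°
∠(j7.6 + 5.6) = arctan(7.6/5.6) = 53.62°
∠(j7.6 + 9.1) = arctan(7.6/9.1) = 39.87°
∠(j7.6 + 18.2) = arctan(7.6/18.2) = 22.66°
∠(j7.6 + 650) = arctan(7.6/650) = 0.67°
∠T(j7.6) = 32.35° + 0.11° − (53.62° + 39.87° + 22.66° + 0.67°) = -84.36°

-84°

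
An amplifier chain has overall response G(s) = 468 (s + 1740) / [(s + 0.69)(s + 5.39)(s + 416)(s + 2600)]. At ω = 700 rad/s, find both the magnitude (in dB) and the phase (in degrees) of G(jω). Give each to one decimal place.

|j700 + 1740| = √(700² + 1740²) = 1876
|j700 + 0.69| = √(700² + 0.69²) = 700
|j700 + 5.39| = √(700² + 5.39²) = 700
|j700 + 416| = √(700² + 416²) = 814.3
|j700 + 2600| = √(700² + 2600²) = 2693
|G(j700)| = 468 × 1876 / (700 × 700 × 814.3 × 2693) = 8.1699e-07
20 log₁₀(8.1699e-07) = -121.76 dB
∠(j700 + 1740) = arctan(700/1740) = 21.91°
∠(j700 + 0.69) = arctan(700/0.69) = 89.94°
∠(j700 + 5.39) = arctan(700/5.39) = 89.56°
∠(j700 + 416) = arctan(700/416) = 59.28°
∠(j700 + 2600) = arctan(700/2600) = 15.07°
∠G(j700) = 21.91° − (89.94° + 89.56° + 59.28° + 15.07°) = -231.93°

|G| = -121.8 dB, ∠G = -231.9°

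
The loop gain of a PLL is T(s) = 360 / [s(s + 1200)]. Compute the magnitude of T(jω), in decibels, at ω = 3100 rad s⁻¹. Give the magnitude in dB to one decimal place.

|j3100 + 1200| = √(3100² + 1200²) = 3324
|j3100| = 3100
|T(j3100)| = 360 / (3324 × 3100) = 3.4935e-05
20 log₁₀(3.4935e-05) = -89.13 dB

-89.1 dB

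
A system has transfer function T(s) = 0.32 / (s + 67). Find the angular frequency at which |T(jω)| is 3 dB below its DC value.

For a single-pole low-pass, the −3 dB point is at the pole: ω = 67 rad/s.

67 rad/s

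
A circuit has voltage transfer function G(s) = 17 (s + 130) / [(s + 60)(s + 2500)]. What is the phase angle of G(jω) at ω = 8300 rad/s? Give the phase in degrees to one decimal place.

∠(j8300 + 130) = arctan(8300/130) = 89.10°
∠(j8300 + 60) = arctan(8300/60) = 89.59°
∠(j8300 + 2500) = arctan(8300/2500) = 73.24°
∠G(j8300) = 89.10° − (89.59° + 73.24°) = -73.72°

-73.7°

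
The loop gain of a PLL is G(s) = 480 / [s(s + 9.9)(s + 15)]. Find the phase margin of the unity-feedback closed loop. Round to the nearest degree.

62°

Gain crossover: |G(jω)| = 1 at ω ≈ 3.03 rad/s.
∠G(j3.03) = −90° − arctan(3.03/9.9) − arctan(3.03/15) ≈ -118.43°
PM = 180° + (-118.43°) = 61.57°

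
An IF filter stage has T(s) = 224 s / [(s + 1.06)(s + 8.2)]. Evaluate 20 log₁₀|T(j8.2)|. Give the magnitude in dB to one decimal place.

25.6 dB

|j8.2| = 8.2
|j8.2 + 1.06| = √(8.2² + 1.06²) = 8.268
|j8.2 + 8.2| = √(8.2² + 8.2²) = 11.6
|T(j8.2)| = 224 × 8.2 / (8.268 × 11.6) = 19.157
20 log₁₀(19.157) = 25.65 dB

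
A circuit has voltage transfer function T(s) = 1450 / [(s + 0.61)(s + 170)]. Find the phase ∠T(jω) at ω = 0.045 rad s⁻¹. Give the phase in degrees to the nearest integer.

-4°

∠(j0.045 + 0.61) = arctan(0.045/0.61) = 4.22°
∠(j0.045 + 170) = arctan(0.045/170) = 0.02°
∠T(j0.045) = − (4.22° + 0.02°) = -4.23°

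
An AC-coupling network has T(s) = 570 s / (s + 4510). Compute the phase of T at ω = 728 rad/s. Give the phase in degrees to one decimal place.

∠(j728) = 90.00°
∠(j728 + 4510) = arctan(728/4510) = 9.17°
∠T(j728) = 90.00° − 9.17° = 80.83°

80.8 deg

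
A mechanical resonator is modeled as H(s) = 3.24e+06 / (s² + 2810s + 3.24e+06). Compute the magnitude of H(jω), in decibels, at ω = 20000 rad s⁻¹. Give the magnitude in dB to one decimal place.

|(j20000)² + 2810(j20000) + 3.24e+06| = |-3.9676e+08 + j5.62e+07| = 4.007e+08
|H(j20000)| = 3.24e+06 / 4.007e+08 = 0.0080854
20 log₁₀(0.0080854) = -41.85 dB

-41.8 dB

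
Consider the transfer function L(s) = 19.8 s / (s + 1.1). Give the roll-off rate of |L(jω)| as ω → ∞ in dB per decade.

With 1 zero and 1 pole, the high-frequency asymptotic slope is 20 × (1 − 1) = 0 dB/decade.

0 dB/decade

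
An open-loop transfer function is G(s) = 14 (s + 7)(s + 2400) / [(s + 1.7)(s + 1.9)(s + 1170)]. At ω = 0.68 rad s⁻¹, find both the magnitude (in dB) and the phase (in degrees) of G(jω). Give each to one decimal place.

|j0.68 + 7| = √(0.68² + 7²) = 7.033
|j0.68 + 2400| = √(0.68² + 2400²) = 2400
|j0.68 + 1.7| = √(0.68² + 1.7²) = 1.831
|j0.68 + 1.9| = √(0.68² + 1.9²) = 2.018
|j0.68 + 1170| = √(0.68² + 1170²) = 1170
|G(j0.68)| = 14 × 7.033 × 2400 / (1.831 × 2.018 × 1170) = 54.662
20 log₁₀(54.662) = 34.75 dB
∠(j0.68 + 7) = arctan(0.68/7) = 5.55°
∠(j0.68 + 2400) = arctan(0.68/2400) = 0.02°
∠(j0.68 + 1.7) = arctan(0.68/1.7) = 21.80°
∠(j0.68 + 1.9) = arctan(0.68/1.9) = 19.69°
∠(j0.68 + 1170) = arctan(0.68/1170) = 0.03°
∠G(j0.68) = 5.55° + 0.02° − (21.80° + 19.69° + 0.03°) = -35.96°

|G| = 34.8 dB, ∠G = -36.0°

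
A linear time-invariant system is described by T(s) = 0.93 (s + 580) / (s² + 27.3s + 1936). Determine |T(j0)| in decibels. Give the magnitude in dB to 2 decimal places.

T(0) = 0.93 × 580 / 1936 = 0.27862
20 log₁₀(0.27862) = -11.100 dB

-11.10 dB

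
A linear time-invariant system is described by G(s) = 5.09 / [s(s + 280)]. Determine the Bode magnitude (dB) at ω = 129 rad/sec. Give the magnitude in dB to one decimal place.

|j129 + 280| = √(129² + 280²) = 308.3
|j129| = 129
|G(j129)| = 5.09 / (308.3 × 129) = 0.00012799
20 log₁₀(0.00012799) = -77.86 dB

-77.9 dB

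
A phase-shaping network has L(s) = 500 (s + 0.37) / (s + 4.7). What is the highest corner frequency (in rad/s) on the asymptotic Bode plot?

4.7 rad/s

Break frequencies occur at each pole and zero magnitude: 0.37 rad/s, 4.7 rad/s.
The highest is 4.7 rad/s.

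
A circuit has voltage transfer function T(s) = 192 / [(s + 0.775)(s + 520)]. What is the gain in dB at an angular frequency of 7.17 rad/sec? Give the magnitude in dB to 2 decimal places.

-25.82 dB

|j7.17 + 0.775| = √(7.17² + 0.775²) = 7.212
|j7.17 + 520| = √(7.17² + 520²) = 520
|T(j7.17)| = 192 / (7.212 × 520) = 0.051194
20 log₁₀(0.051194) = -25.816 dB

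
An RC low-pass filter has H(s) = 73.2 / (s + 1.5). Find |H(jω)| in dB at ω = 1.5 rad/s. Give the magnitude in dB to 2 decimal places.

|j1.5 + 1.5| = √(1.5² + 1.5²) = 2.121
|H(j1.5)| = 73.2 / 2.121 = 34.507
20 log₁₀(34.507) = 30.758 dB

30.76 dB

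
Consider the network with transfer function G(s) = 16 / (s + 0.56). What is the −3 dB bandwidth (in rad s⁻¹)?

For a single-pole low-pass, the −3 dB point is at the pole: ω = 0.56 rad s⁻¹.

0.56 rad s⁻¹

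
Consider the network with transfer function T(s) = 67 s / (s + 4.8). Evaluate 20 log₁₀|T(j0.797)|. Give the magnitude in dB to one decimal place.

|j0.797| = 0.797
|j0.797 + 4.8| = √(0.797² + 4.8²) = 4.866
|T(j0.797)| = 67 × 0.797 / 4.866 = 10.975
20 log₁₀(10.975) = 20.81 dB

20.8 dB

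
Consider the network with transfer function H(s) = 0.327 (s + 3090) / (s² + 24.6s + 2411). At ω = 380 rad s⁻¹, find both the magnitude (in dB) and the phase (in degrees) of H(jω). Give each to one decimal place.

|j380 + 3090| = √(380² + 3090²) = 3113
|(j380)² + 24.6(j380) + 2411| = |-1.4199e+05 + j9348| = 1.423e+05
|H(j380)| = 0.327 × 3113 / 1.423e+05 = 0.0071544
20 log₁₀(0.0071544) = -42.91 dB
∠(j380 + 3090) = arctan(380/3090) = 7.01°
∠[(j380)² + 24.6(j380) + 2411] = ∠[-1.4199e+05 + j9348] = 176.23°
∠H(j380) = 7.01° − 176.23° = -169.22°

|H| = -42.9 dB, ∠H = -169.2 deg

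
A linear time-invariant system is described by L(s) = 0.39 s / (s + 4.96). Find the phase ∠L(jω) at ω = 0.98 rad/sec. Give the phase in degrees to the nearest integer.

∠(j0.98) = 90.00°
∠(j0.98 + 4.96) = arctan(0.98/4.96) = 11.18°
∠L(j0.98) = 90.00° − 11.18° = 78.82°

79°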